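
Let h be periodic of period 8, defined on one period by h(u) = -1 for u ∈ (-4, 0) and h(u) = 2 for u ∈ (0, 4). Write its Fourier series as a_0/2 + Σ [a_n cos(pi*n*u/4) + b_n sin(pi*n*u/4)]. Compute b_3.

2/pi

b_3 = 1/4 ∫_{-4}^{4} h(u) sin(3*pi*u/4) du.
Split the integral at the breakpoints.
Directly, an antiderivative of (-1) sin(3*pi*u/4) is 4*cos(3*pi*u/4)/(3*pi); evaluating from -4 to 0: ∫_{-4}^{0} (-1) sin(3*pi*u/4) du = (4/(3*pi)) - (-4/(3*pi)) = 8/(3*pi).
Directly, an antiderivative of (2) sin(3*pi*u/4) is -8*cos(3*pi*u/4)/(3*pi); evaluating from 0 to 4: ∫_{0}^{4} (2) sin(3*pi*u/4) du = (8/(3*pi)) - (-8/(3*pi)) = 16/(3*pi).
Summing the pieces and multiplying by (1/4) gives b_3 = 2/pi.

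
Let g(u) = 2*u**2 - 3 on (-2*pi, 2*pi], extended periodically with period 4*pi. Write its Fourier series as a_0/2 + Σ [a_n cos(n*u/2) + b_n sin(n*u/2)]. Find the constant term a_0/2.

a_0 = (1/(2*pi)) ∫_{-2*pi}^{2*pi} g(u) du = (1/(2*pi)) · (-12*pi + 32*pi**3/3) = -6 + 16*pi**2/3.
So the constant term a_0/2 = -3 + 8*pi**2/3.

-3 + 8*pi**2/3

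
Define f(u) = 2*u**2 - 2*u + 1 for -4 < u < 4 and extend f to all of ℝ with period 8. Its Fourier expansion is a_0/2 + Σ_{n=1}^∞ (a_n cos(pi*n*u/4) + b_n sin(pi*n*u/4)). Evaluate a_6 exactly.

32/(9*pi**2)

a_6 = 1/4 ∫_{-4}^{4} f(u) cos(3*pi*u/2) du.
Integrating by parts twice (tabular method), an antiderivative of (2*u**2 - 2*u + 1) cos(3*pi*u/2) is 4*u**2*sin(3*pi*u/2)/(3*pi) - 4*u*sin(3*pi*u/2)/(3*pi) + 16*u*cos(3*pi*u/2)/(9*pi**2) - 32*sin(3*pi*u/2)/(27*pi**3) + 2*sin(3*pi*u/2)/(3*pi) - 8*cos(3*pi*u/2)/(9*pi**2); evaluating from -4 to 4: ∫_{-4}^{4} (2*u**2 - 2*u + 1) cos(3*pi*u/2) du = (56/(9*pi**2)) - (-8/pi**2) = 128/(9*pi**2).
Hence a_6 = (1/4)·(128/(9*pi**2)) = 32/(9*pi**2).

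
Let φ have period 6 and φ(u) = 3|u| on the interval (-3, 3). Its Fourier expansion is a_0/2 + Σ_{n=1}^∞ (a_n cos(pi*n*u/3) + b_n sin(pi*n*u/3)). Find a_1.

a_1 = 1/3 ∫_{-3}^{3} φ(u) cos(pi*u/3) du.
φ is even and cos(pi*u/3) is even, so the integrand is even and a_1 = 2/3 ∫_0^{3} φ(u) cos(pi*u/3) du.
Integrating by parts (boundary term plus one more integral), an antiderivative of (3*u) cos(pi*u/3) is 9*u*sin(pi*u/3)/pi + 27*cos(pi*u/3)/pi**2; evaluating from 0 to 3: ∫_{0}^{3} (3*u) cos(pi*u/3) du = (-27/pi**2) - (27/pi**2) = -54/pi**2.
Hence a_1 = (2/3)·(-54/pi**2) = -36/pi**2.

-36/pi**2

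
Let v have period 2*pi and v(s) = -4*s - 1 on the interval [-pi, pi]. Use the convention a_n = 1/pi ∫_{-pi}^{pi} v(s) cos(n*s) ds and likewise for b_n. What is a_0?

a_0 = 1/pi ∫_{-pi}^{pi} v(s) ds = 1/pi · (-2*pi) = -2.

-2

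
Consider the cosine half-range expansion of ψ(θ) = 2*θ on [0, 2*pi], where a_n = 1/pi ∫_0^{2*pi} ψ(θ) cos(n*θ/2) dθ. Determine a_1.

-16/pi

a_1 = 1/pi ∫_0^{2*pi} (2*θ) cos(θ/2) dθ.
Integrating by parts (boundary term plus one more integral), an antiderivative of (2*θ) cos(θ/2) is 4*θ*sin(θ/2) + 8*cos(θ/2); evaluating from 0 to 2*pi: ∫_{0}^{2*pi} (2*θ) cos(θ/2) dθ = (-8) - (8) = -16.
Hence a_1 = (1/pi)·(-16) = -16/pi.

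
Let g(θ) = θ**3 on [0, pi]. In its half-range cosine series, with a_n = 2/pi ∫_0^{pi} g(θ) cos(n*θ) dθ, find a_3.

2*(4 - 9*pi**2)/(27*pi)

a_3 = 2/pi ∫_0^{pi} (θ**3) cos(3*θ) dθ.
Integrating by parts three times (tabular method), an antiderivative of (θ**3) cos(3*θ) is θ**3*sin(3*θ)/3 + θ**2*cos(3*θ)/3 - 2*θ*sin(3*θ)/9 - 2*cos(3*θ)/27; evaluating from 0 to pi: ∫_{0}^{pi} (θ**3) cos(3*θ) dθ = (2/27 - pi**2/3) - (-2/27) = 4/27 - pi**2/3.
Hence a_3 = (2/pi)·(4/27 - pi**2/3) = 2*(4 - 9*pi**2)/(27*pi).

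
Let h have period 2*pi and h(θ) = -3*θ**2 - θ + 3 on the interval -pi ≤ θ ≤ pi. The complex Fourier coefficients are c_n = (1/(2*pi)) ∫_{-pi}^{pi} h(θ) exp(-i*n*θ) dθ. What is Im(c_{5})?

Since h is real-valued, Im(c_{5}) = -(1/(2*pi)) ∫_{-pi}^{pi} h(θ) sin(5*θ) dθ = -b_{5}/2.
Integrating by parts twice (tabular method), an antiderivative of (-3*θ**2 - θ + 3) sin(5*θ) is 3*θ**2*cos(5*θ)/5 - 6*θ*sin(5*θ)/25 + θ*cos(5*θ)/5 - sin(5*θ)/25 - 81*cos(5*θ)/125; evaluating from -pi to pi: ∫_{-pi}^{pi} (-3*θ**2 - θ + 3) sin(5*θ) dθ = (-3*pi**2/5 - pi/5 + 81/125) - (-3*pi**2/5 + pi/5 + 81/125) = -2*pi/5.
Hence Im(c_{5}) = (-1/(2*pi))·(-2*pi/5) = 1/5.

1/5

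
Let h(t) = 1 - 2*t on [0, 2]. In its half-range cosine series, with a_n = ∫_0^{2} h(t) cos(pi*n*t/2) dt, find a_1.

a_1 = ∫_0^{2} (1 - 2*t) cos(pi*t/2) dt.
Integrating by parts (boundary term plus one more integral), an antiderivative of (1 - 2*t) cos(pi*t/2) is -4*t*sin(pi*t/2)/pi + 2*sin(pi*t/2)/pi - 8*cos(pi*t/2)/pi**2; evaluating from 0 to 2: ∫_{0}^{2} (1 - 2*t) cos(pi*t/2) dt = (8/pi**2) - (-8/pi**2) = 16/pi**2.
Hence a_1 = 16/pi**2.

16/pi**2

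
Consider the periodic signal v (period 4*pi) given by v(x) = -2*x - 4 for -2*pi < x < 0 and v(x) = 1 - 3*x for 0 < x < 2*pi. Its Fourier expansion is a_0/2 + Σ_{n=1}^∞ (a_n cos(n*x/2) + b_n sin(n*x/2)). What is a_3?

4/(9*pi)

a_3 = (1/(2*pi)) ∫_{-2*pi}^{2*pi} v(x) cos(3*x/2) dx.
Split the integral at the breakpoints.
Integrating by parts (boundary term plus one more integral), an antiderivative of (-2*x - 4) cos(3*x/2) is -4*x*sin(3*x/2)/3 - 8*sin(3*x/2)/3 - 8*cos(3*x/2)/9; evaluating from -2*pi to 0: ∫_{-2*pi}^{0} (-2*x - 4) cos(3*x/2) dx = (-8/9) - (8/9) = -16/9.
Integrating by parts (boundary term plus one more integral), an antiderivative of (1 - 3*x) cos(3*x/2) is -2*x*sin(3*x/2) + 2*sin(3*x/2)/3 - 4*cos(3*x/2)/3; evaluating from 0 to 2*pi: ∫_{0}^{2*pi} (1 - 3*x) cos(3*x/2) dx = (4/3) - (-4/3) = 8/3.
Summing the pieces and multiplying by (1/(2*pi)) gives a_3 = 4/(9*pi).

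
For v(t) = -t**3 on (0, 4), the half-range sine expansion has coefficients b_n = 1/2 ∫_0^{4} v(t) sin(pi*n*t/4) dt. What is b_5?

128*(6 - 25*pi**2)/(125*pi**3)

b_5 = 1/2 ∫_0^{4} (-t**3) sin(5*pi*t/4) dt.
Integrating by parts three times (tabular method), an antiderivative of (-t**3) sin(5*pi*t/4) is 4*t**3*cos(5*pi*t/4)/(5*pi) - 48*t**2*sin(5*pi*t/4)/(25*pi**2) - 384*t*cos(5*pi*t/4)/(125*pi**3) + 1536*sin(5*pi*t/4)/(625*pi**4); evaluating from 0 to 4: ∫_{0}^{4} (-t**3) sin(5*pi*t/4) dt = (256*(6 - 25*pi**2)/(125*pi**3)) - (0) = 256*(6 - 25*pi**2)/(125*pi**3).
Hence b_5 = (1/2)·(256*(6 - 25*pi**2)/(125*pi**3)) = 128*(6 - 25*pi**2)/(125*pi**3).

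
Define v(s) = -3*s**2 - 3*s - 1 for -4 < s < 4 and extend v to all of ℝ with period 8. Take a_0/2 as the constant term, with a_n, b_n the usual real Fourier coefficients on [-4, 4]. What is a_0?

a_0 = 1/4 ∫_{-4}^{4} v(s) ds = 1/4 · (-136) = -34.

-34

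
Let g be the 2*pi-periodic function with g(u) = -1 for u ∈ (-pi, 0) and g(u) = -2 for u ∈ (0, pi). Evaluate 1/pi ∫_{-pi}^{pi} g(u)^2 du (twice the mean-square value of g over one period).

5

1/pi ∫_{-pi}^{pi} g(u)^2 du = 1/pi · (5*pi) = 5.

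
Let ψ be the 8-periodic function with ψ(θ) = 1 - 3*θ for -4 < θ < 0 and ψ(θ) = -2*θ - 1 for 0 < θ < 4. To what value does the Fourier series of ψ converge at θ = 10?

θ = 10 differs from θ = 2 by 1 full period(s), and the series is 8-periodic.
ψ is continuous at θ = 2 with value -5, so the series converges to -5 there.

-5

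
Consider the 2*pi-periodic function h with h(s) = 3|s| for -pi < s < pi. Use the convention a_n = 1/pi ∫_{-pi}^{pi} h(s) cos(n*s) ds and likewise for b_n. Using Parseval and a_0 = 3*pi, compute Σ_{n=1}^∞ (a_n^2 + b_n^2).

Parseval: a_0^2/2 + Σ_{n≥1} (a_n^2+b_n^2) = 1/pi ∫_{-pi}^{pi} h(s)^2 ds = 6*pi**2.
Subtract a_0^2/2 = 9*pi**2/2: Σ (a_n^2+b_n^2) = 3*pi**2/2.

3*pi**2/2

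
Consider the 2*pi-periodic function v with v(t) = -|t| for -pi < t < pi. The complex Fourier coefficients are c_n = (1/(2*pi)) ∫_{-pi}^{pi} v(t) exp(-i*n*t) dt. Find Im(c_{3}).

Since v is real-valued, Im(c_{3}) = -(1/(2*pi)) ∫_{-pi}^{pi} v(t) sin(3*t) dt = -b_{3}/2.
(v is even, so the integrand is odd over a symmetric interval and the integral vanishes.)

0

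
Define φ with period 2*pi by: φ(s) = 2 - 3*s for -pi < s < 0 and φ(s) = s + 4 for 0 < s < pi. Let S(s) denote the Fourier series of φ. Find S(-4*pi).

s = -4*pi differs from s = 0 by -2 full period(s), and the series is 2*pi-periodic.
At s = 0 the one-sided limits are φ(0^-) = 2 and φ(0^+) = 4.
By Dirichlet's theorem the series converges to their average, [(2) + (4)]/2 = 3.

3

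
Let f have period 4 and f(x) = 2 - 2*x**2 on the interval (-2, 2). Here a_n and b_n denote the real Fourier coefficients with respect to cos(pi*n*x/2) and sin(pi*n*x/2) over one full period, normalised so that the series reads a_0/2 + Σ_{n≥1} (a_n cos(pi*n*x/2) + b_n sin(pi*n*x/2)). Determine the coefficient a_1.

a_1 = 1/2 ∫_{-2}^{2} f(x) cos(pi*x/2) dx.
f is even and cos(pi*x/2) is even, so the integrand is even and a_1 = ∫_0^{2} f(x) cos(pi*x/2) dx.
Integrating by parts twice (tabular method), an antiderivative of (2 - 2*x**2) cos(pi*x/2) is -4*x**2*sin(pi*x/2)/pi - 16*x*cos(pi*x/2)/pi**2 + 32*sin(pi*x/2)/pi**3 + 4*sin(pi*x/2)/pi; evaluating from 0 to 2: ∫_{0}^{2} (2 - 2*x**2) cos(pi*x/2) dx = (32/pi**2) - (0) = 32/pi**2.
Hence a_1 = 32/pi**2.

32/pi**2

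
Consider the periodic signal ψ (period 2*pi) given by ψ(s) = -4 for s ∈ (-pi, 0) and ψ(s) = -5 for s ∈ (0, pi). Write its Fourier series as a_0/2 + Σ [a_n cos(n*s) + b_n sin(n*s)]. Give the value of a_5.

0

a_5 = 1/pi ∫_{-pi}^{pi} ψ(s) cos(5*s) ds.
Split the integral at the breakpoints.
Directly, an antiderivative of (-4) cos(5*s) is -4*sin(5*s)/5; evaluating from -pi to 0: ∫_{-pi}^{0} (-4) cos(5*s) ds = (0) - (0) = 0.
Directly, an antiderivative of (-5) cos(5*s) is -sin(5*s); evaluating from 0 to pi: ∫_{0}^{pi} (-5) cos(5*s) ds = (0) - (0) = 0.
Summing the pieces and multiplying by (1/pi) gives a_5 = 0.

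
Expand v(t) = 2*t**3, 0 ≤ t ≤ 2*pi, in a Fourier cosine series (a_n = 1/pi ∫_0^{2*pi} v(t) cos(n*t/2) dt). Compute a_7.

a_7 = 1/pi ∫_0^{2*pi} (2*t**3) cos(7*t/2) dt.
Integrating by parts three times (tabular method), an antiderivative of (2*t**3) cos(7*t/2) is 4*t**3*sin(7*t/2)/7 + 24*t**2*cos(7*t/2)/49 - 96*t*sin(7*t/2)/343 - 192*cos(7*t/2)/2401; evaluating from 0 to 2*pi: ∫_{0}^{2*pi} (2*t**3) cos(7*t/2) dt = (192/2401 - 96*pi**2/49) - (-192/2401) = 384/2401 - 96*pi**2/49.
Hence a_7 = (1/pi)·(384/2401 - 96*pi**2/49) = 96*(4 - 49*pi**2)/(2401*pi).

96*(4 - 49*pi**2)/(2401*pi)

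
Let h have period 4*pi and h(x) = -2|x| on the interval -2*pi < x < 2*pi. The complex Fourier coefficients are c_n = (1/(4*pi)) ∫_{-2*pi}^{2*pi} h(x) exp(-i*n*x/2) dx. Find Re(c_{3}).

8/(9*pi)

Since h is real-valued, Re(c_{3}) = (1/(4*pi)) ∫_{-2*pi}^{2*pi} h(x) cos(3*x/2) dx = a_{3}/2.
h is even and cos(3*x/2) is even, so the integrand is even: ∫_{-2*pi}^{2*pi} h(x) cos(3*x/2) dx = 2∫_0^{2*pi} h(x) cos(3*x/2) dx.
Integrating by parts (boundary term plus one more integral), an antiderivative of (-2*x) cos(3*x/2) is -4*x*sin(3*x/2)/3 - 8*cos(3*x/2)/9; evaluating from 0 to 2*pi: ∫_{0}^{2*pi} (-2*x) cos(3*x/2) dx = (8/9) - (-8/9) = 16/9.
So ∫_{-2*pi}^{2*pi} h(x) cos(3*x/2) dx = 32/9.
Hence Re(c_{3}) = (1/(4*pi))·(32/9) = 8/(9*pi).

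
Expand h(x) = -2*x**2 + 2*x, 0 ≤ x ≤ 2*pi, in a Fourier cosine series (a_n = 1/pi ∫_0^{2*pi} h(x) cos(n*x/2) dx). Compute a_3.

16*(-1 + 2*pi)/(9*pi)

a_3 = 1/pi ∫_0^{2*pi} (-2*x**2 + 2*x) cos(3*x/2) dx.
Integrating by parts twice (tabular method), an antiderivative of (-2*x**2 + 2*x) cos(3*x/2) is -4*x**2*sin(3*x/2)/3 + 4*x*sin(3*x/2)/3 - 16*x*cos(3*x/2)/9 + 32*sin(3*x/2)/27 + 8*cos(3*x/2)/9; evaluating from 0 to 2*pi: ∫_{0}^{2*pi} (-2*x**2 + 2*x) cos(3*x/2) dx = (-8/9 + 32*pi/9) - (8/9) = -16/9 + 32*pi/9.
Hence a_3 = (1/pi)·(-16/9 + 32*pi/9) = 16*(-1 + 2*pi)/(9*pi).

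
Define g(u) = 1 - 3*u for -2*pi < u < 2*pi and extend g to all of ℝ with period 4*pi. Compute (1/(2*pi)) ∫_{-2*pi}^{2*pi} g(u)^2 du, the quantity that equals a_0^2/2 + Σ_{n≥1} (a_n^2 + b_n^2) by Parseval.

2 + 24*pi**2

(1/(2*pi)) ∫_{-2*pi}^{2*pi} g(u)^2 du = (1/(2*pi)) · (4*pi + 48*pi**3) = 2 + 24*pi**2.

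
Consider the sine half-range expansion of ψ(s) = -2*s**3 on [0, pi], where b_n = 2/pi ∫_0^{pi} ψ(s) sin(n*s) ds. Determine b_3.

b_3 = 2/pi ∫_0^{pi} (-2*s**3) sin(3*s) ds.
Integrating by parts three times (tabular method), an antiderivative of (-2*s**3) sin(3*s) is 2*s**3*cos(3*s)/3 - 2*s**2*sin(3*s)/3 - 4*s*cos(3*s)/9 + 4*sin(3*s)/27; evaluating from 0 to pi: ∫_{0}^{pi} (-2*s**3) sin(3*s) ds = (2*pi*(2 - 3*pi**2)/9) - (0) = 2*pi*(2 - 3*pi**2)/9.
Hence b_3 = (2/pi)·(2*pi*(2 - 3*pi**2)/9) = 8/9 - 4*pi**2/3.

8/9 - 4*pi**2/3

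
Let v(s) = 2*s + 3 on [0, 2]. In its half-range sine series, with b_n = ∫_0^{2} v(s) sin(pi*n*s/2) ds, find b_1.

b_1 = ∫_0^{2} (2*s + 3) sin(pi*s/2) ds.
Integrating by parts (boundary term plus one more integral), an antiderivative of (2*s + 3) sin(pi*s/2) is -4*s*cos(pi*s/2)/pi + 8*sin(pi*s/2)/pi**2 - 6*cos(pi*s/2)/pi; evaluating from 0 to 2: ∫_{0}^{2} (2*s + 3) sin(pi*s/2) ds = (14/pi) - (-6/pi) = 20/pi.
Hence b_1 = 20/pi.

20/pi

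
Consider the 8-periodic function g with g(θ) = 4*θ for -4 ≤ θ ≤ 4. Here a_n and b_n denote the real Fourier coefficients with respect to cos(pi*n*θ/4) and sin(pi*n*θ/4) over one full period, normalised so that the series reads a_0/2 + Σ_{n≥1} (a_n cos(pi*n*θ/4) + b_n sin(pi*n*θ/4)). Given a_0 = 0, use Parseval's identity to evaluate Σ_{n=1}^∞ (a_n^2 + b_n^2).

512/3

Parseval: a_0^2/2 + Σ_{n≥1} (a_n^2+b_n^2) = 1/4 ∫_{-4}^{4} g(θ)^2 dθ = 512/3.
Subtract a_0^2/2 = 0: Σ (a_n^2+b_n^2) = 512/3.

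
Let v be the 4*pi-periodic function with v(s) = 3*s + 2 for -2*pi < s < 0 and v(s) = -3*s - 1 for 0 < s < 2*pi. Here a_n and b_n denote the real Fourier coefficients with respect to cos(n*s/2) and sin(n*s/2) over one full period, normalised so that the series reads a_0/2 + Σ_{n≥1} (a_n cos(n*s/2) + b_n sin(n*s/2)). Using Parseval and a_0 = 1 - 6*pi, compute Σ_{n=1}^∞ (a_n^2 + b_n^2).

Parseval: a_0^2/2 + Σ_{n≥1} (a_n^2+b_n^2) = (1/(2*pi)) ∫_{-2*pi}^{2*pi} v(s)^2 ds = -6*pi + 5 + 24*pi**2.
Subtract a_0^2/2 = (1 - 6*pi)**2/2: Σ (a_n^2+b_n^2) = 9/2 + 6*pi**2.

9/2 + 6*pi**2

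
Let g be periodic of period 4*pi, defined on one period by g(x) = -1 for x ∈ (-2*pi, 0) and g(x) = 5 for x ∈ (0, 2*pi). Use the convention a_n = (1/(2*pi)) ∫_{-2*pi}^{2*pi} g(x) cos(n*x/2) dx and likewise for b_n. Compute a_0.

a_0 = (1/(2*pi)) ∫_{-2*pi}^{2*pi} g(x) dx = (1/(2*pi)) · (8*pi) = 4.

4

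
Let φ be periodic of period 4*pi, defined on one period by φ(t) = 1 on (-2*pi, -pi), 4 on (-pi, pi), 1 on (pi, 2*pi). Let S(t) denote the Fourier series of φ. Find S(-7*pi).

5/2

t = -7*pi differs from t = pi by -2 full period(s), and the series is 4*pi-periodic.
At t = pi the one-sided limits are φ(pi^-) = 4 and φ(pi^+) = 1.
By Dirichlet's theorem the series converges to their average, [(4) + (1)]/2 = 5/2.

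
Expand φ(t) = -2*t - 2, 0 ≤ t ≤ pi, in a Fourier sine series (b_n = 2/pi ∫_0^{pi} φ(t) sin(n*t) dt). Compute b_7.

4*(-pi - 2)/(7*pi)

b_7 = 2/pi ∫_0^{pi} (-2*t - 2) sin(7*t) dt.
Integrating by parts (boundary term plus one more integral), an antiderivative of (-2*t - 2) sin(7*t) is 2*t*cos(7*t)/7 - 2*sin(7*t)/49 + 2*cos(7*t)/7; evaluating from 0 to pi: ∫_{0}^{pi} (-2*t - 2) sin(7*t) dt = (-2*pi/7 - 2/7) - (2/7) = -2*pi/7 - 4/7.
Hence b_7 = (2/pi)·(-2*pi/7 - 4/7) = 4*(-pi - 2)/(7*pi).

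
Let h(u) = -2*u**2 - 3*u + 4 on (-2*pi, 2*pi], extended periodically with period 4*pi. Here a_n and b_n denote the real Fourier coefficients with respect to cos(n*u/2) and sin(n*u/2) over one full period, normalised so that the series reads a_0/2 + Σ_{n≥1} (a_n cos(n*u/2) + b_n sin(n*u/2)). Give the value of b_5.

-12/5

b_5 = (1/(2*pi)) ∫_{-2*pi}^{2*pi} h(u) sin(5*u/2) du.
Integrating by parts twice (tabular method), an antiderivative of (-2*u**2 - 3*u + 4) sin(5*u/2) is 4*u**2*cos(5*u/2)/5 - 16*u*sin(5*u/2)/25 + 6*u*cos(5*u/2)/5 - 12*sin(5*u/2)/25 - 232*cos(5*u/2)/125; evaluating from -2*pi to 2*pi: ∫_{-2*pi}^{2*pi} (-2*u**2 - 3*u + 4) sin(5*u/2) du = (-16*pi**2/5 - 12*pi/5 + 232/125) - (-16*pi**2/5 + 232/125 + 12*pi/5) = -24*pi/5.
Hence b_5 = (1/(2*pi))·(-24*pi/5) = -12/5.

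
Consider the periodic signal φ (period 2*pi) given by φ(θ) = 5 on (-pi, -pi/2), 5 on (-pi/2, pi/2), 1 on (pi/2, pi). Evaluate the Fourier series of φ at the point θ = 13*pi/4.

θ = 13*pi/4 differs from θ = -3*pi/4 by 2 full period(s), and the series is 2*pi-periodic.
φ is continuous at θ = -3*pi/4 with value 5, so the series converges to 5 there.

5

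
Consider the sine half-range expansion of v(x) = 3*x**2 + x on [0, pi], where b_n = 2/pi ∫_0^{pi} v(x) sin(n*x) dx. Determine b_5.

2*(-12 + 25*pi + 75*pi**2)/(125*pi)

b_5 = 2/pi ∫_0^{pi} (3*x**2 + x) sin(5*x) dx.
Integrating by parts twice (tabular method), an antiderivative of (3*x**2 + x) sin(5*x) is -3*x**2*cos(5*x)/5 + 6*x*sin(5*x)/25 - x*cos(5*x)/5 + sin(5*x)/25 + 6*cos(5*x)/125; evaluating from 0 to pi: ∫_{0}^{pi} (3*x**2 + x) sin(5*x) dx = (-6/125 + pi/5 + 3*pi**2/5) - (6/125) = -12/125 + pi/5 + 3*pi**2/5.
Hence b_5 = (2/pi)·(-12/125 + pi/5 + 3*pi**2/5) = 2*(-12 + 25*pi + 75*pi**2)/(125*pi).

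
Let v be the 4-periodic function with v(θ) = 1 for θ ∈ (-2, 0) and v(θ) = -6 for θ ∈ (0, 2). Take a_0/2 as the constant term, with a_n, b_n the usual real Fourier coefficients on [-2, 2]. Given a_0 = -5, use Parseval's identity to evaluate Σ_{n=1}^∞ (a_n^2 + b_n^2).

49/2

Parseval: a_0^2/2 + Σ_{n≥1} (a_n^2+b_n^2) = 1/2 ∫_{-2}^{2} v(θ)^2 dθ = 37.
Subtract a_0^2/2 = 25/2: Σ (a_n^2+b_n^2) = 49/2.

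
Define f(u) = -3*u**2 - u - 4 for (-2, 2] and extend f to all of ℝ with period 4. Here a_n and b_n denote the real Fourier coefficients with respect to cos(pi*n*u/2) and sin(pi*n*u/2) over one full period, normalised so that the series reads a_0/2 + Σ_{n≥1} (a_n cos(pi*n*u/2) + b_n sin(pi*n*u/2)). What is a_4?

a_4 = 1/2 ∫_{-2}^{2} f(u) cos(2*pi*u) du.
Integrating by parts twice (tabular method), an antiderivative of (-3*u**2 - u - 4) cos(2*pi*u) is -3*u**2*sin(2*pi*u)/(2*pi) - u*sin(2*pi*u)/(2*pi) - 3*u*cos(2*pi*u)/(2*pi**2) - 2*sin(2*pi*u)/pi + 3*sin(2*pi*u)/(4*pi**3) - cos(2*pi*u)/(4*pi**2); evaluating from -2 to 2: ∫_{-2}^{2} (-3*u**2 - u - 4) cos(2*pi*u) du = (-13/(4*pi**2)) - (11/(4*pi**2)) = -6/pi**2.
Hence a_4 = (1/2)·(-6/pi**2) = -3/pi**2.

-3/pi**2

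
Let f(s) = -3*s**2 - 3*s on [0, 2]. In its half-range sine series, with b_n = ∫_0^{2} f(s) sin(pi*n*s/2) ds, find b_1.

-36/pi + 96/pi**3

b_1 = ∫_0^{2} (-3*s**2 - 3*s) sin(pi*s/2) ds.
Integrating by parts twice (tabular method), an antiderivative of (-3*s**2 - 3*s) sin(pi*s/2) is 6*s**2*cos(pi*s/2)/pi - 24*s*sin(pi*s/2)/pi**2 + 6*s*cos(pi*s/2)/pi - 12*sin(pi*s/2)/pi**2 - 48*cos(pi*s/2)/pi**3; evaluating from 0 to 2: ∫_{0}^{2} (-3*s**2 - 3*s) sin(pi*s/2) ds = (-36/pi + 48/pi**3) - (-48/pi**3) = -36/pi + 96/pi**3.
Hence b_1 = -36/pi + 96/pi**3.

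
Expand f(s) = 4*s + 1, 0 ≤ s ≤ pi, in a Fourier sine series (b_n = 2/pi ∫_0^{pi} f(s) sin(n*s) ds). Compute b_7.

b_7 = 2/pi ∫_0^{pi} (4*s + 1) sin(7*s) ds.
Integrating by parts (boundary term plus one more integral), an antiderivative of (4*s + 1) sin(7*s) is -4*s*cos(7*s)/7 + 4*sin(7*s)/49 - cos(7*s)/7; evaluating from 0 to pi: ∫_{0}^{pi} (4*s + 1) sin(7*s) ds = (1/7 + 4*pi/7) - (-1/7) = 2/7 + 4*pi/7.
Hence b_7 = (2/pi)·(2/7 + 4*pi/7) = 4*(1 + 2*pi)/(7*pi).

4*(1 + 2*pi)/(7*pi)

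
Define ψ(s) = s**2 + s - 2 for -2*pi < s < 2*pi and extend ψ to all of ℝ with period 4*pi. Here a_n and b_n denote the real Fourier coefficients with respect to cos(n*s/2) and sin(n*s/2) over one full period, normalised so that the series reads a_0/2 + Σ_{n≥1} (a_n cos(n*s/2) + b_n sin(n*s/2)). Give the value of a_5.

-16/25

a_5 = (1/(2*pi)) ∫_{-2*pi}^{2*pi} ψ(s) cos(5*s/2) ds.
Integrating by parts twice (tabular method), an antiderivative of (s**2 + s - 2) cos(5*s/2) is 2*s**2*sin(5*s/2)/5 + 2*s*sin(5*s/2)/5 + 8*s*cos(5*s/2)/25 - 116*sin(5*s/2)/125 + 4*cos(5*s/2)/25; evaluating from -2*pi to 2*pi: ∫_{-2*pi}^{2*pi} (s**2 + s - 2) cos(5*s/2) ds = (-16*pi/25 - 4/25) - (-4/25 + 16*pi/25) = -32*pi/25.
Hence a_5 = (1/(2*pi))·(-32*pi/25) = -16/25.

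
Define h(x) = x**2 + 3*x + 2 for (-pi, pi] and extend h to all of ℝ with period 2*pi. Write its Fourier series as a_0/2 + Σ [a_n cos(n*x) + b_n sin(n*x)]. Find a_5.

a_5 = 1/pi ∫_{-pi}^{pi} h(x) cos(5*x) dx.
Integrating by parts twice (tabular method), an antiderivative of (x**2 + 3*x + 2) cos(5*x) is x**2*sin(5*x)/5 + 3*x*sin(5*x)/5 + 2*x*cos(5*x)/25 + 48*sin(5*x)/125 + 3*cos(5*x)/25; evaluating from -pi to pi: ∫_{-pi}^{pi} (x**2 + 3*x + 2) cos(5*x) dx = (-2*pi/25 - 3/25) - (-3/25 + 2*pi/25) = -4*pi/25.
Hence a_5 = (1/pi)·(-4*pi/25) = -4/25.

-4/25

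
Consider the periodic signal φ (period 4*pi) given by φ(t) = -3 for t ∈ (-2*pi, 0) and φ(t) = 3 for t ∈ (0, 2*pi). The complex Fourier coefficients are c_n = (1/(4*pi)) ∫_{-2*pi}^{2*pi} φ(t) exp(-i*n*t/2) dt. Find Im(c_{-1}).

6/pi

Since φ is real-valued, Im(c_{-1}) = -(1/(4*pi)) ∫_{-2*pi}^{2*pi} φ(t) sin(-t/2) dt = b_{1}/2.
φ is odd and sin(-t/2) is odd, so the integrand is even: ∫_{-2*pi}^{2*pi} φ(t) sin(-t/2) dt = 2∫_0^{2*pi} φ(t) sin(-t/2) dt.
Directly, an antiderivative of (3) sin(-t/2) is 6*cos(t/2); evaluating from 0 to 2*pi: ∫_{0}^{2*pi} (3) sin(-t/2) dt = (-6) - (6) = -12.
So ∫_{-2*pi}^{2*pi} φ(t) sin(-t/2) dt = -24.
Hence Im(c_{-1}) = (-1/(4*pi))·(-24) = 6/pi.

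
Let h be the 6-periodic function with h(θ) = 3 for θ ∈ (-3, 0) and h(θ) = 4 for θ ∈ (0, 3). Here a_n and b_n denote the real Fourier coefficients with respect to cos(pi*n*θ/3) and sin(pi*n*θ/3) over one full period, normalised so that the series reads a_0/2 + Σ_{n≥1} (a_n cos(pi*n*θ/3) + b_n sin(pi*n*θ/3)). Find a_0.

7

a_0 = 1/3 ∫_{-3}^{3} h(θ) dθ = 1/3 · (21) = 7.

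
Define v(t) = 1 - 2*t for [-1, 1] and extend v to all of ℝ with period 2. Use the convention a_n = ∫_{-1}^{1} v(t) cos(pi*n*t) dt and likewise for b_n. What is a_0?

a_0 = ∫_{-1}^{1} v(t) dt = 2.

2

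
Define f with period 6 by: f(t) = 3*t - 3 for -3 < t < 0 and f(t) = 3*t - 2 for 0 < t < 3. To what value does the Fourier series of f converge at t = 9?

-5/2

t = 9 differs from t = 3 by 1 full period(s), and the series is 6-periodic.
At t = 3 the one-sided limits are f(3^-) = 7 and f(3^+) = -12.
By Dirichlet's theorem the series converges to their average, [(7) + (-12)]/2 = -5/2.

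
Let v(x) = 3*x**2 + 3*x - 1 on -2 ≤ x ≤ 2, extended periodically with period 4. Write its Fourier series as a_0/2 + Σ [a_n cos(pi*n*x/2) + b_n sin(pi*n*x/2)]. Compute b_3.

4/pi

b_3 = 1/2 ∫_{-2}^{2} v(x) sin(3*pi*x/2) dx.
Integrating by parts twice (tabular method), an antiderivative of (3*x**2 + 3*x - 1) sin(3*pi*x/2) is -2*x**2*cos(3*pi*x/2)/pi + 8*x*sin(3*pi*x/2)/(3*pi**2) - 2*x*cos(3*pi*x/2)/pi + 4*sin(3*pi*x/2)/(3*pi**2) + 16*cos(3*pi*x/2)/(9*pi**3) + 2*cos(3*pi*x/2)/(3*pi); evaluating from -2 to 2: ∫_{-2}^{2} (3*x**2 + 3*x - 1) sin(3*pi*x/2) dx = (2*(-8 + 51*pi**2)/(9*pi**3)) - (2*(-8 + 15*pi**2)/(9*pi**3)) = 8/pi.
Hence b_3 = (1/2)·(8/pi) = 4/pi.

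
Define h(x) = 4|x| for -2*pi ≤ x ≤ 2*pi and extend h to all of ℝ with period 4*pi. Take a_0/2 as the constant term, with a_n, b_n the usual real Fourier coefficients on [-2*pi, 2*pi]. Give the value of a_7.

-32/(49*pi)

a_7 = (1/(2*pi)) ∫_{-2*pi}^{2*pi} h(x) cos(7*x/2) dx.
h is even and cos(7*x/2) is even, so the integrand is even and a_7 = 1/pi ∫_0^{2*pi} h(x) cos(7*x/2) dx.
Integrating by parts (boundary term plus one more integral), an antiderivative of (4*x) cos(7*x/2) is 8*x*sin(7*x/2)/7 + 16*cos(7*x/2)/49; evaluating from 0 to 2*pi: ∫_{0}^{2*pi} (4*x) cos(7*x/2) dx = (-16/49) - (16/49) = -32/49.
Hence a_7 = (1/pi)·(-32/49) = -32/(49*pi).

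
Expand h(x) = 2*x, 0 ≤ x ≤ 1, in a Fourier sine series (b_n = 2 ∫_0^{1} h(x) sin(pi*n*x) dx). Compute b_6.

-2/(3*pi)

b_6 = 2 ∫_0^{1} (2*x) sin(6*pi*x) dx.
Integrating by parts (boundary term plus one more integral), an antiderivative of (2*x) sin(6*pi*x) is -x*cos(6*pi*x)/(3*pi) + sin(6*pi*x)/(18*pi**2); evaluating from 0 to 1: ∫_{0}^{1} (2*x) sin(6*pi*x) dx = (-1/(3*pi)) - (0) = -1/(3*pi).
Hence b_6 = 2·(-1/(3*pi)) = -2/(3*pi).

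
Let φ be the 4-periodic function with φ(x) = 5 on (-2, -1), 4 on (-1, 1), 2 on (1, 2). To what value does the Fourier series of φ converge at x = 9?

x = 9 differs from x = 1 by 2 full period(s), and the series is 4-periodic.
At x = 1 the one-sided limits are φ(1^-) = 4 and φ(1^+) = 2.
By Dirichlet's theorem the series converges to their average, [(4) + (2)]/2 = 3.

3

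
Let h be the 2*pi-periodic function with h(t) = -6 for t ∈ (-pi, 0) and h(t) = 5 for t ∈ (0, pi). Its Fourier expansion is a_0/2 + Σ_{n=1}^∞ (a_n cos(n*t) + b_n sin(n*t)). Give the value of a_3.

0

a_3 = 1/pi ∫_{-pi}^{pi} h(t) cos(3*t) dt.
Split the integral at the breakpoints.
Directly, an antiderivative of (-6) cos(3*t) is -2*sin(3*t); evaluating from -pi to 0: ∫_{-pi}^{0} (-6) cos(3*t) dt = (0) - (0) = 0.
Directly, an antiderivative of (5) cos(3*t) is 5*sin(3*t)/3; evaluating from 0 to pi: ∫_{0}^{pi} (5) cos(3*t) dt = (0) - (0) = 0.
Summing the pieces and multiplying by (1/pi) gives a_3 = 0.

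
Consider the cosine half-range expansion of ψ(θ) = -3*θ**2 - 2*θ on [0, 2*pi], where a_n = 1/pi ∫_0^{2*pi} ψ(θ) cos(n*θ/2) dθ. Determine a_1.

a_1 = 1/pi ∫_0^{2*pi} (-3*θ**2 - 2*θ) cos(θ/2) dθ.
Integrating by parts twice (tabular method), an antiderivative of (-3*θ**2 - 2*θ) cos(θ/2) is -6*θ**2*sin(θ/2) - 4*θ*sin(θ/2) - 24*θ*cos(θ/2) + 48*sin(θ/2) - 8*cos(θ/2); evaluating from 0 to 2*pi: ∫_{0}^{2*pi} (-3*θ**2 - 2*θ) cos(θ/2) dθ = (8 + 48*pi) - (-8) = 16 + 48*pi.
Hence a_1 = (1/pi)·(16 + 48*pi) = 16/pi + 48.

16/pi + 48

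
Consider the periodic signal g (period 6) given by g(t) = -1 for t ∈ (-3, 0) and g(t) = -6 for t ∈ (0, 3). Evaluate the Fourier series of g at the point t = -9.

-7/2

t = -9 differs from t = -3 by -1 full period(s), and the series is 6-periodic.
At t = -3 the one-sided limits are g(-3^-) = -6 and g(-3^+) = -1.
By Dirichlet's theorem the series converges to their average, [(-6) + (-1)]/2 = -7/2.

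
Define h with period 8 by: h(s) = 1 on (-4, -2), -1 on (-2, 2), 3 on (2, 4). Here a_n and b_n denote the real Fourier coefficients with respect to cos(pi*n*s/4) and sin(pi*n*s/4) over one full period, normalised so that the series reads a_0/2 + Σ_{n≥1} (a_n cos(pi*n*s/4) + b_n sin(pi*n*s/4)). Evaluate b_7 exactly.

b_7 = 1/4 ∫_{-4}^{4} h(s) sin(7*pi*s/4) ds.
Split the integral at the breakpoints.
Directly, an antiderivative of (1) sin(7*pi*s/4) is -4*cos(7*pi*s/4)/(7*pi); evaluating from -4 to -2: ∫_{-4}^{-2} (1) sin(7*pi*s/4) ds = (0) - (4/(7*pi)) = -4/(7*pi).
Directly, an antiderivative of (-1) sin(7*pi*s/4) is 4*cos(7*pi*s/4)/(7*pi); evaluating from -2 to 2: ∫_{-2}^{2} (-1) sin(7*pi*s/4) ds = (0) - (0) = 0.
Directly, an antiderivative of (3) sin(7*pi*s/4) is -12*cos(7*pi*s/4)/(7*pi); evaluating from 2 to 4: ∫_{2}^{4} (3) sin(7*pi*s/4) ds = (12/(7*pi)) - (0) = 12/(7*pi).
Summing the pieces and multiplying by (1/4) gives b_7 = 2/(7*pi).

2/(7*pi)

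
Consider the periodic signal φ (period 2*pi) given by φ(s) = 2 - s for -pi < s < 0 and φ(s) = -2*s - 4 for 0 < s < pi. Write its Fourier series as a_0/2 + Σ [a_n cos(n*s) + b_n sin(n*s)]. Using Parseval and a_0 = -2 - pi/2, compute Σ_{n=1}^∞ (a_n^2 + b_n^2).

Parseval: a_0^2/2 + Σ_{n≥1} (a_n^2+b_n^2) = 1/pi ∫_{-pi}^{pi} φ(s)^2 ds = 5*pi**2/3 + 20 + 10*pi.
Subtract a_0^2/2 = (pi + 4)**2/8: Σ (a_n^2+b_n^2) = 37*pi**2/24 + 18 + 9*pi.

37*pi**2/24 + 18 + 9*pi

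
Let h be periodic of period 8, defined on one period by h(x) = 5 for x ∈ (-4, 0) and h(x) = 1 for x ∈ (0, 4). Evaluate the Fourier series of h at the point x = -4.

3

At x = -4 the one-sided limits are h(-4^-) = 1 and h(-4^+) = 5.
By Dirichlet's theorem the series converges to their average, [(1) + (5)]/2 = 3.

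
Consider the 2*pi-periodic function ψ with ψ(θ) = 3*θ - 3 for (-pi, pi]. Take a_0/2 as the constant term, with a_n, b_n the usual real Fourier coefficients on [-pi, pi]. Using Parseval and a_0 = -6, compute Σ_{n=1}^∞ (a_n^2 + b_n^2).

6*pi**2

Parseval: a_0^2/2 + Σ_{n≥1} (a_n^2+b_n^2) = 1/pi ∫_{-pi}^{pi} ψ(θ)^2 dθ = 18 + 6*pi**2.
Subtract a_0^2/2 = 18: Σ (a_n^2+b_n^2) = 6*pi**2.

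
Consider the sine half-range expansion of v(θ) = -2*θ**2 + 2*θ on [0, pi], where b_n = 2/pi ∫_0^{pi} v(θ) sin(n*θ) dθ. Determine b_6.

-2/3 + 2*pi/3

b_6 = 2/pi ∫_0^{pi} (-2*θ**2 + 2*θ) sin(6*θ) dθ.
Integrating by parts twice (tabular method), an antiderivative of (-2*θ**2 + 2*θ) sin(6*θ) is θ**2*cos(6*θ)/3 - θ*sin(6*θ)/9 - θ*cos(6*θ)/3 + sin(6*θ)/18 - cos(6*θ)/54; evaluating from 0 to pi: ∫_{0}^{pi} (-2*θ**2 + 2*θ) sin(6*θ) dθ = (-pi/3 - 1/54 + pi**2/3) - (-1/54) = pi*(-1 + pi)/3.
Hence b_6 = (2/pi)·(pi*(-1 + pi)/3) = -2/3 + 2*pi/3.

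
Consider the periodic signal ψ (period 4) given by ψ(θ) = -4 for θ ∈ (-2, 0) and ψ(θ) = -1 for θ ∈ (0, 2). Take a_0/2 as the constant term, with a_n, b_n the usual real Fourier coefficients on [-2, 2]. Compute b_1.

b_1 = 1/2 ∫_{-2}^{2} ψ(θ) sin(pi*θ/2) dθ.
Split the integral at the breakpoints.
Directly, an antiderivative of (-4) sin(pi*θ/2) is 8*cos(pi*θ/2)/pi; evaluating from -2 to 0: ∫_{-2}^{0} (-4) sin(pi*θ/2) dθ = (8/pi) - (-8/pi) = 16/pi.
Directly, an antiderivative of (-1) sin(pi*θ/2) is 2*cos(pi*θ/2)/pi; evaluating from 0 to 2: ∫_{0}^{2} (-1) sin(pi*θ/2) dθ = (-2/pi) - (2/pi) = -4/pi.
Summing the pieces and multiplying by (1/2) gives b_1 = 6/pi.

6/pi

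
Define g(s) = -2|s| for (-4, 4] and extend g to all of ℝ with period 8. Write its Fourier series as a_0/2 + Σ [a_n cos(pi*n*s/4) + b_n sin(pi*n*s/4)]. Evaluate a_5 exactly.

32/(25*pi**2)

a_5 = 1/4 ∫_{-4}^{4} g(s) cos(5*pi*s/4) ds.
g is even and cos(5*pi*s/4) is even, so the integrand is even and a_5 = 1/2 ∫_0^{4} g(s) cos(5*pi*s/4) ds.
Integrating by parts (boundary term plus one more integral), an antiderivative of (-2*s) cos(5*pi*s/4) is -8*s*sin(5*pi*s/4)/(5*pi) - 32*cos(5*pi*s/4)/(25*pi**2); evaluating from 0 to 4: ∫_{0}^{4} (-2*s) cos(5*pi*s/4) ds = (32/(25*pi**2)) - (-32/(25*pi**2)) = 64/(25*pi**2).
Hence a_5 = (1/2)·(64/(25*pi**2)) = 32/(25*pi**2).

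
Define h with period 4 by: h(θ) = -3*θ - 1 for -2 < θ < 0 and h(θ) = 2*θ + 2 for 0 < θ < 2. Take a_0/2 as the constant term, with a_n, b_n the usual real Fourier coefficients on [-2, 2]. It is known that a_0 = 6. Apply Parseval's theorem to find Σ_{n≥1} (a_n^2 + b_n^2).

19/3

Parseval: a_0^2/2 + Σ_{n≥1} (a_n^2+b_n^2) = 1/2 ∫_{-2}^{2} h(θ)^2 dθ = 73/3.
Subtract a_0^2/2 = 18: Σ (a_n^2+b_n^2) = 19/3.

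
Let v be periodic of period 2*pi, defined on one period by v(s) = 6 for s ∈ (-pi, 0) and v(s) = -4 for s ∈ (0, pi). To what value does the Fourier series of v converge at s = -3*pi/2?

-4

s = -3*pi/2 differs from s = pi/2 by -1 full period(s), and the series is 2*pi-periodic.
v is continuous at s = pi/2 with value -4, so the series converges to -4 there.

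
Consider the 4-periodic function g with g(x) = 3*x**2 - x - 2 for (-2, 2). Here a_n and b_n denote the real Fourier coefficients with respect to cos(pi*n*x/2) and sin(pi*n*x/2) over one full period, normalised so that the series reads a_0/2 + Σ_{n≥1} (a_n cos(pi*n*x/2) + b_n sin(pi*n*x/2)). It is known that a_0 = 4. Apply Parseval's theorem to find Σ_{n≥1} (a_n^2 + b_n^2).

424/15

Parseval: a_0^2/2 + Σ_{n≥1} (a_n^2+b_n^2) = 1/2 ∫_{-2}^{2} g(x)^2 dx = 544/15.
Subtract a_0^2/2 = 8: Σ (a_n^2+b_n^2) = 424/15.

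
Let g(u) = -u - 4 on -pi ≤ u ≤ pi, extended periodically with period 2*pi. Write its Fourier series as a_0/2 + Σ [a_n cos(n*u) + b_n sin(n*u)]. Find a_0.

a_0 = 1/pi ∫_{-pi}^{pi} g(u) du = 1/pi · (-8*pi) = -8.

-8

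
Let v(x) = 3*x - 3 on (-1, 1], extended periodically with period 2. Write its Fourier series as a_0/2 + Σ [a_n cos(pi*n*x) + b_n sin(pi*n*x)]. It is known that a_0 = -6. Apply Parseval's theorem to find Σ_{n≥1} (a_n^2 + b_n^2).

Parseval: a_0^2/2 + Σ_{n≥1} (a_n^2+b_n^2) = ∫_{-1}^{1} v(x)^2 dx = 24.
Subtract a_0^2/2 = 18: Σ (a_n^2+b_n^2) = 6.

6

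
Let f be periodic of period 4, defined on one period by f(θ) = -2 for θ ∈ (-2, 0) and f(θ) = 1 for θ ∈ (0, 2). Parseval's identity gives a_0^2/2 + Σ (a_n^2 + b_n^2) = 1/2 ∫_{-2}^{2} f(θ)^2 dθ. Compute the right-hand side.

5

1/2 ∫_{-2}^{2} f(θ)^2 dθ = 1/2 · (10) = 5.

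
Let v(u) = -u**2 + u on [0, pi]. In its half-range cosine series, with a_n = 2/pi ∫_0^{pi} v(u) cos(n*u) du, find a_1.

a_1 = 2/pi ∫_0^{pi} (-u**2 + u) cos(u) du.
Integrating by parts twice (tabular method), an antiderivative of (-u**2 + u) cos(u) is -u**2*sin(u) + u*sin(u) - 2*u*cos(u) + 2*sin(u) + cos(u); evaluating from 0 to pi: ∫_{0}^{pi} (-u**2 + u) cos(u) du = (-1 + 2*pi) - (1) = -2 + 2*pi.
Hence a_1 = (2/pi)·(-2 + 2*pi) = 4 - 4/pi.

4 - 4/pi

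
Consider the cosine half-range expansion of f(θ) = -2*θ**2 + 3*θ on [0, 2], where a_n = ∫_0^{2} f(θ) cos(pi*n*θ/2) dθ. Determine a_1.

a_1 = ∫_0^{2} (-2*θ**2 + 3*θ) cos(pi*θ/2) dθ.
Integrating by parts twice (tabular method), an antiderivative of (-2*θ**2 + 3*θ) cos(pi*θ/2) is -4*θ**2*sin(pi*θ/2)/pi + 6*θ*sin(pi*θ/2)/pi - 16*θ*cos(pi*θ/2)/pi**2 + 32*sin(pi*θ/2)/pi**3 + 12*cos(pi*θ/2)/pi**2; evaluating from 0 to 2: ∫_{0}^{2} (-2*θ**2 + 3*θ) cos(pi*θ/2) dθ = (20/pi**2) - (12/pi**2) = 8/pi**2.
Hence a_1 = 8/pi**2.

8/pi**2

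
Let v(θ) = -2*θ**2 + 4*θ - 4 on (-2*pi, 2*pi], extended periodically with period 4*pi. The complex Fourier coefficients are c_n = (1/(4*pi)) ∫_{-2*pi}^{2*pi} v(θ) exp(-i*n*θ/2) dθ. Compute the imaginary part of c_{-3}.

Since v is real-valued, Im(c_{-3}) = -(1/(4*pi)) ∫_{-2*pi}^{2*pi} v(θ) sin(-3*θ/2) dθ = b_{3}/2.
Integrating by parts twice (tabular method), an antiderivative of (-2*θ**2 + 4*θ - 4) sin(-3*θ/2) is -4*θ**2*cos(3*θ/2)/3 + 16*θ*sin(3*θ/2)/9 + 8*θ*cos(3*θ/2)/3 - 16*sin(3*θ/2)/9 - 40*cos(3*θ/2)/27; evaluating from -2*pi to 2*pi: ∫_{-2*pi}^{2*pi} (-2*θ**2 + 4*θ - 4) sin(-3*θ/2) dθ = (-16*pi/3 + 40/27 + 16*pi**2/3) - (40/27 + 16*pi/3 + 16*pi**2/3) = -32*pi/3.
Hence Im(c_{-3}) = (-1/(4*pi))·(-32*pi/3) = 8/3.

8/3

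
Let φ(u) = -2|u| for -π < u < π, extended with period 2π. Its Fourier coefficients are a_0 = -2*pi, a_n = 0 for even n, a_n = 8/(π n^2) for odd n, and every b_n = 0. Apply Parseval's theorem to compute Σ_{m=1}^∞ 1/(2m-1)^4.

pi**4/96

Parseval: a_0^2/2 + Σ a_n^2 = (1/π) ∫_{-π}^{π} φ(u)^2 du = 8*pi**2/3.
Subtract a_0^2/2 = 2*pi**2: Σ a_n^2 = 2*pi**2/3.
Only odd n contribute, with a_n^2 = 64/(π^2 n^4), so Σ_{m≥1} 1/(2m-1)^4 = π^2·(2*pi**2/3)/64 = pi**4/96.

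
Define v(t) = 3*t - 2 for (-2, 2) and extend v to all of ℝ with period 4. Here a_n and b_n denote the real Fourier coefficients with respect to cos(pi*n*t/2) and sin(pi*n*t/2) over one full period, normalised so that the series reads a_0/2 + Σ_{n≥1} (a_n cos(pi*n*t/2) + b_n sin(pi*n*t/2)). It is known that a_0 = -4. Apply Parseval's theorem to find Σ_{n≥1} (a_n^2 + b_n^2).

24

Parseval: a_0^2/2 + Σ_{n≥1} (a_n^2+b_n^2) = 1/2 ∫_{-2}^{2} v(t)^2 dt = 32.
Subtract a_0^2/2 = 8: Σ (a_n^2+b_n^2) = 24.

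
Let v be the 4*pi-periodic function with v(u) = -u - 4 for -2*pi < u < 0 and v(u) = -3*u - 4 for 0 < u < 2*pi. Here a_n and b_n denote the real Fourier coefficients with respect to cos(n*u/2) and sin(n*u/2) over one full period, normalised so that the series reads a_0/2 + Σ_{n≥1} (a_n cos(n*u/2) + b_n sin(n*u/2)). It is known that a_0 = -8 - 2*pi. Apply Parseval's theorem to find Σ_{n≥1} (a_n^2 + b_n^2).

Parseval: a_0^2/2 + Σ_{n≥1} (a_n^2+b_n^2) = (1/(2*pi)) ∫_{-2*pi}^{2*pi} v(u)^2 du = 32 + 16*pi + 40*pi**2/3.
Subtract a_0^2/2 = 2*(pi + 4)**2: Σ (a_n^2+b_n^2) = 34*pi**2/3.

34*pi**2/3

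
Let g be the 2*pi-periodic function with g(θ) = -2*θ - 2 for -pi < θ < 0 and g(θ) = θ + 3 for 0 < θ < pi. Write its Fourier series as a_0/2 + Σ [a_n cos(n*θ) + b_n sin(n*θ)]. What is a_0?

a_0 = 1/pi ∫_{-pi}^{pi} g(θ) dθ = 1/pi · (pi*(2 + 3*pi)/2) = 1 + 3*pi/2.

1 + 3*pi/2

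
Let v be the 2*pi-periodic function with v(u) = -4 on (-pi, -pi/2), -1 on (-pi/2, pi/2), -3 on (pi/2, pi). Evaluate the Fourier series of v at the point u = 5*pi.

-7/2

u = 5*pi differs from u = pi by 2 full period(s), and the series is 2*pi-periodic.
At u = pi the one-sided limits are v(pi^-) = -3 and v(pi^+) = -4.
By Dirichlet's theorem the series converges to their average, [(-3) + (-4)]/2 = -7/2.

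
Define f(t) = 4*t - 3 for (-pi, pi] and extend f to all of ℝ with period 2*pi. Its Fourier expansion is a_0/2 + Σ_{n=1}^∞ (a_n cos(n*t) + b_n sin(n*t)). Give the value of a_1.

0

a_1 = 1/pi ∫_{-pi}^{pi} f(t) cos(t) dt.
Integrating by parts (boundary term plus one more integral), an antiderivative of (4*t - 3) cos(t) is 4*t*sin(t) - 3*sin(t) + 4*cos(t); evaluating from -pi to pi: ∫_{-pi}^{pi} (4*t - 3) cos(t) dt = (-4) - (-4) = 0.
Hence a_1 = (1/pi)·(0) = 0.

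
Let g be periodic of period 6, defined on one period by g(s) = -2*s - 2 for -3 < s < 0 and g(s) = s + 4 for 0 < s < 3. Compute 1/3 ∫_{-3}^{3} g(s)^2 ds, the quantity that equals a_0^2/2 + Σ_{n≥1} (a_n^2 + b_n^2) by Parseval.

1/3 ∫_{-3}^{3} g(s)^2 ds = 1/3 · (105) = 35.

35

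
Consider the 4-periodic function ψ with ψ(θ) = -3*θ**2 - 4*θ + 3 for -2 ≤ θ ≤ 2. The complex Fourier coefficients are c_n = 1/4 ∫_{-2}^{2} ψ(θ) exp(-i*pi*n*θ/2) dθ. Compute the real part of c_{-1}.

24/pi**2

Since ψ is real-valued, Re(c_{-1}) = 1/4 ∫_{-2}^{2} ψ(θ) cos(-pi*θ/2) dθ = a_{1}/2.
Integrating by parts twice (tabular method), an antiderivative of (-3*θ**2 - 4*θ + 3) cos(-pi*θ/2) is -6*θ**2*sin(pi*θ/2)/pi - 8*θ*sin(pi*θ/2)/pi - 24*θ*cos(pi*θ/2)/pi**2 + 48*sin(pi*θ/2)/pi**3 + 6*sin(pi*θ/2)/pi - 16*cos(pi*θ/2)/pi**2; evaluating from -2 to 2: ∫_{-2}^{2} (-3*θ**2 - 4*θ + 3) cos(-pi*θ/2) dθ = (64/pi**2) - (-32/pi**2) = 96/pi**2.
Hence Re(c_{-1}) = (1/4)·(96/pi**2) = 24/pi**2.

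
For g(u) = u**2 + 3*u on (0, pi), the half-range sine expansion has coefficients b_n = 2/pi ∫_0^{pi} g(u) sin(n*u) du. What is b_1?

-8/pi + 6 + 2*pi

b_1 = 2/pi ∫_0^{pi} (u**2 + 3*u) sin(u) du.
Integrating by parts twice (tabular method), an antiderivative of (u**2 + 3*u) sin(u) is -u**2*cos(u) + 2*u*sin(u) - 3*u*cos(u) + 3*sin(u) + 2*cos(u); evaluating from 0 to pi: ∫_{0}^{pi} (u**2 + 3*u) sin(u) du = (-2 + 3*pi + pi**2) - (2) = -4 + 3*pi + pi**2.
Hence b_1 = (2/pi)·(-4 + 3*pi + pi**2) = -8/pi + 6 + 2*pi.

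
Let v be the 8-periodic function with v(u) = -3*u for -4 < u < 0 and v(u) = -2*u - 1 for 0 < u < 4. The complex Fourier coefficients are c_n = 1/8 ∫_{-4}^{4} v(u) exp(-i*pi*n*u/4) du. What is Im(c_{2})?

-5/pi

Since v is real-valued, Im(c_{2}) = -1/8 ∫_{-4}^{4} v(u) sin(pi*u/2) du = -b_{2}/2.
Split the integral at the breakpoints.
Integrating by parts (boundary term plus one more integral), an antiderivative of (-3*u) sin(pi*u/2) is 6*u*cos(pi*u/2)/pi - 12*sin(pi*u/2)/pi**2; evaluating from -4 to 0: ∫_{-4}^{0} (-3*u) sin(pi*u/2) du = (0) - (-24/pi) = 24/pi.
Integrating by parts (boundary term plus one more integral), an antiderivative of (-2*u - 1) sin(pi*u/2) is 4*u*cos(pi*u/2)/pi - 8*sin(pi*u/2)/pi**2 + 2*cos(pi*u/2)/pi; evaluating from 0 to 4: ∫_{0}^{4} (-2*u - 1) sin(pi*u/2) du = (18/pi) - (2/pi) = 16/pi.
So ∫_{-4}^{4} v(u) sin(pi*u/2) du = 40/pi.
Hence Im(c_{2}) = (-1/8)·(40/pi) = -5/pi.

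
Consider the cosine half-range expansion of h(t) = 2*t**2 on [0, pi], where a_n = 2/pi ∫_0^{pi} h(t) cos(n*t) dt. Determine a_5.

-8/25

a_5 = 2/pi ∫_0^{pi} (2*t**2) cos(5*t) dt.
Integrating by parts twice (tabular method), an antiderivative of (2*t**2) cos(5*t) is 2*t**2*sin(5*t)/5 + 4*t*cos(5*t)/25 - 4*sin(5*t)/125; evaluating from 0 to pi: ∫_{0}^{pi} (2*t**2) cos(5*t) dt = (-4*pi/25) - (0) = -4*pi/25.
Hence a_5 = (2/pi)·(-4*pi/25) = -8/25.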